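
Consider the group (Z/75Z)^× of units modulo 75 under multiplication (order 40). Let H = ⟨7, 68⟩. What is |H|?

8

|⟨7⟩| = 4 and |⟨68⟩| = 4, so |H| is a multiple of lcm(4, 4) = 4 and divides |G| = 40.
Closing under the operation: H = {1, 7, 26, 32, 43, 49, 68, 74}, so |H| = 8.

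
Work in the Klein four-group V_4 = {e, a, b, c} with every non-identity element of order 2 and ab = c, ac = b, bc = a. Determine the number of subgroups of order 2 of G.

|G| = 4 and 2 | 4, so subgroups of order 2 are possible by Lagrange.
The subgroups of order 2 are: {e, a}; {e, b}; {e, c}.
So G has 3 subgroups of order 2.

3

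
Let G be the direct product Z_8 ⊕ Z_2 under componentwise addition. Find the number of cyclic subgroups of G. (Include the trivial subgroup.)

A cyclic subgroup of order d is generated by each of its φ(d) elements of order d, so the cyclic subgroups of order d number (#elements of order d)/φ(d).
Cyclic subgroups by order — order 1: 1; order 2: 3; order 4: 2; order 8: 2.
Total: 8.

8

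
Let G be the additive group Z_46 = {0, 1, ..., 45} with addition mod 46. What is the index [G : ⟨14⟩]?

2

|⟨14⟩| = 23 and |G| = 46.
By Lagrange, [G : H] = |G|/|H| = 46/23 = 2.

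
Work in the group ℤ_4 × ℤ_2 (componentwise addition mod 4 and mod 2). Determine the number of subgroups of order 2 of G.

|G| = 8 and 2 | 8, so subgroups of order 2 are possible by Lagrange.
The subgroups of order 2 are: {(0,0), (0,1)}; {(0,0), (2,0)}; {(0,0), (2,1)}.
So G has 3 subgroups of order 2.

3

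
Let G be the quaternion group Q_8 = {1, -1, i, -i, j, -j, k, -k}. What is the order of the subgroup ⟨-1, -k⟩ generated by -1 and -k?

4

|⟨-1⟩| = 2 and |⟨-k⟩| = 4, so |H| is a multiple of lcm(2, 4) = 4 and divides |G| = 8.
Closing under the operation: H = {1, -1, k, -k}, so |H| = 4.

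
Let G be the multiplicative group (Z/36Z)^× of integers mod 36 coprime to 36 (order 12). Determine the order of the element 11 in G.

Compute successive powers of 11 mod 36: 11, 13, 35, 25, 23, 1; 11^6 ≡ 1 (mod 36).
So |⟨11⟩| = 6.

6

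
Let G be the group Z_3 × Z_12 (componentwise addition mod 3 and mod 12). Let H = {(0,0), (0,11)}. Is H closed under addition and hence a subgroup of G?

(0,11) ∈ H but its inverse (0,1) ∉ H, so H is not a subgroup.

No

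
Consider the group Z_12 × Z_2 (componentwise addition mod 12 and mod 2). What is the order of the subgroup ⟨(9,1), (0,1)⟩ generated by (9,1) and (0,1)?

8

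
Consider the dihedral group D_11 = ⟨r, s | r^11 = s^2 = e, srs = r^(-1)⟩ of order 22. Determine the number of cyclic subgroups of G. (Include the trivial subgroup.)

13

Group the elements of G by the cyclic subgroup they generate; each cyclic subgroup of order d accounts for φ(d) elements.
Cyclic subgroups by order — order 1: 1; order 2: 11; order 11: 1.
Total: 13.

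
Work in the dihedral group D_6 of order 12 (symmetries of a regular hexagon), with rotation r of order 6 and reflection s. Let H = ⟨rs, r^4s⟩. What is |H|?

4

|⟨rs⟩| = 2 and |⟨r^4s⟩| = 2, so |H| is a multiple of lcm(2, 2) = 2 and divides |G| = 12.
Closing under the operation: H = {e, r^3, rs, r^4s}, so |H| = 4.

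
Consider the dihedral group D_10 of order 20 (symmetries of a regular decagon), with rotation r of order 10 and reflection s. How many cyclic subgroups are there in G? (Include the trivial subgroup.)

14

Each element a generates a cyclic subgroup ⟨a⟩; distinct elements may generate the same one (a cyclic group of order d has φ(d) generators).
Cyclic subgroups by order — order 1: 1; order 2: 11; order 5: 1; order 10: 1.
Total: 14.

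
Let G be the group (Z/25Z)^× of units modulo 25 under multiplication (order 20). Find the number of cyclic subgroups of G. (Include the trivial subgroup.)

Group the elements of G by the cyclic subgroup they generate; each cyclic subgroup of order d accounts for φ(d) elements.
Cyclic subgroups by order — order 1: 1; order 2: 1; order 4: 1; order 5: 1; order 10: 1; order 20: 1.
Total: 6.

6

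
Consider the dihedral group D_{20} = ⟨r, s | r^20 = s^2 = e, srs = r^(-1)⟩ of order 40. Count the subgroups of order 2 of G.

|G| = 40 and 2 | 40, so subgroups of order 2 are possible by Lagrange.
The subgroups of order 2 are: {e, r^10}; {e, r^10s}; {e, r^11s}; {e, r^12s}; … (21 in all).
So G has 21 subgroups of order 2.

21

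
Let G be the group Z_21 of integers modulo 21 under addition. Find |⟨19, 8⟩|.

|⟨19⟩| = 21 and |⟨8⟩| = 21, so |H| is a multiple of lcm(21, 21) = 21 and divides |G| = 21.
Closing {19, 8} under the group operation gives all of G, so |H| = 21.

21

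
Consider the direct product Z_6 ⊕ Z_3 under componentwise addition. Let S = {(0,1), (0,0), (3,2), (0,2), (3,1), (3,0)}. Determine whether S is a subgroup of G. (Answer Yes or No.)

Yes

|S| = 6 divides |G| = 18, consistent with Lagrange.
S contains the identity, every element's inverse is in S, and S is closed under +: it is a subgroup.
In fact S = ⟨(3,1)⟩.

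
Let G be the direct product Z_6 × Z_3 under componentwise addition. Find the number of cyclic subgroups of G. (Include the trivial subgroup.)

Group the elements of G by the cyclic subgroup they generate; each cyclic subgroup of order d accounts for φ(d) elements.
Cyclic subgroups by order — order 1: 1; order 2: 1; order 3: 4; order 6: 4.
Total: 10.

10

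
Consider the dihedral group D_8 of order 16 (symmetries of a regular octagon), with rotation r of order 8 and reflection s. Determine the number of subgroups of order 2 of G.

9

|G| = 16 and 2 | 16, so subgroups of order 2 are possible by Lagrange.
The subgroups of order 2 are: {e, r^2s}; {e, r^3s}; {e, r^4}; {e, r^4s}; … (9 in all).
So G has 9 subgroups of order 2.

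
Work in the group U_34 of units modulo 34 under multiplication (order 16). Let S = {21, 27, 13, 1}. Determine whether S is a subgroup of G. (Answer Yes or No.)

No

27 ∈ S but its inverse 29 ∉ S, so S is not a subgroup.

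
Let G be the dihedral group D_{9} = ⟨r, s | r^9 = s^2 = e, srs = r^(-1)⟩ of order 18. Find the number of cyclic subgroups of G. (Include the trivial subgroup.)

12

Each element a generates a cyclic subgroup ⟨a⟩; distinct elements may generate the same one (a cyclic group of order d has φ(d) generators).
Cyclic subgroups by order — order 1: 1; order 2: 9; order 3: 1; order 9: 1.
Total: 12.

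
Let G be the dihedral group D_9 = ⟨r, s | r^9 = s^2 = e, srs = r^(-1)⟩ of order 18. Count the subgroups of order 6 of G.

|G| = 18 and 6 | 18, so subgroups of order 6 are possible by Lagrange.
The subgroups of order 6 are: {e, r^3, r^6, r^2s, r^5s, r^8s}; {e, r^3, r^6, s, r^3s, r^6s}; {e, r^3, r^6, rs, r^4s, r^7s}.
So G has 3 subgroups of order 6.

3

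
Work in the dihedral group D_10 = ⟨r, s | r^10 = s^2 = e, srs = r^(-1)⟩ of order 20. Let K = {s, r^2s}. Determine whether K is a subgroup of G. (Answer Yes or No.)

No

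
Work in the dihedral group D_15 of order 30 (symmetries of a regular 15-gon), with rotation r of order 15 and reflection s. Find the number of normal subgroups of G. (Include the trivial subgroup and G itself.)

5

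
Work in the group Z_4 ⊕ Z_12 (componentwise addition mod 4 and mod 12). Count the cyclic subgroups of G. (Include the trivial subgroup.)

A cyclic subgroup of order d is generated by each of its φ(d) elements of order d, so the cyclic subgroups of order d number (#elements of order d)/φ(d).
Cyclic subgroups by order — order 1: 1; order 2: 3; order 3: 1; order 4: 6; order 6: 3; order 12: 6.
Total: 20.

20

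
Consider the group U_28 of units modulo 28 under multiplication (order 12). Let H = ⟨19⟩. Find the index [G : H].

2

|⟨19⟩| = 6 and |G| = 12.
By Lagrange, [G : H] = |G|/|H| = 12/6 = 2.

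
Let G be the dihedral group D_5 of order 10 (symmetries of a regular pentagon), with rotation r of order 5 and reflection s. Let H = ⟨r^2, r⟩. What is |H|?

5

|⟨r^2⟩| = 5 and |⟨r⟩| = 5, so |H| is a multiple of lcm(5, 5) = 5 and divides |G| = 10.
Closing under the operation: H = {e, r, r^2, r^3, r^4}, so |H| = 5.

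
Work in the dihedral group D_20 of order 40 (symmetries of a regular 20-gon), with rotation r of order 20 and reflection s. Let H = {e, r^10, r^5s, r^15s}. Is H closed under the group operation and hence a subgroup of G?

|H| = 4 divides |G| = 40, consistent with Lagrange.
H contains the identity, every element's inverse is in H, and H is closed under ·: it is a subgroup.

Yes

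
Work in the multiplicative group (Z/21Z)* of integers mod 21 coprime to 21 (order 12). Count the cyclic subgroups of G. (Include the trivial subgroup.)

Each element a generates a cyclic subgroup ⟨a⟩; distinct elements may generate the same one (a cyclic group of order d has φ(d) generators).
Cyclic subgroups by order — order 1: 1; order 2: 3; order 3: 1; order 6: 3.
Total: 8.

8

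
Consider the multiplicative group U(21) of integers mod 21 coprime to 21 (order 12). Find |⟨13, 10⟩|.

|⟨13⟩| = 2 and |⟨10⟩| = 6, so |H| is a multiple of lcm(2, 6) = 6 and divides |G| = 12.
Closing under the operation: H = {1, 4, 10, 13, 16, 19}, so |H| = 6.

6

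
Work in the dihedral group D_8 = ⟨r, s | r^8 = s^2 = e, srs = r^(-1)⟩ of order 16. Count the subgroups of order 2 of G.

9

|G| = 16 and 2 | 16, so subgroups of order 2 are possible by Lagrange.
The subgroups of order 2 are: {e, r^2s}; {e, r^3s}; {e, r^4}; {e, r^4s}; … (9 in all).
So G has 9 subgroups of order 2.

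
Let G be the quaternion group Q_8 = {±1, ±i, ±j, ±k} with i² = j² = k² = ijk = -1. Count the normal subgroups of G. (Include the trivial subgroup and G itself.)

6

G has 6 subgroups. Checking conjugation-invariance by order — order 1: 1/1 normal; order 2: 1/1 normal; order 4: 3/3 normal; order 8: 1/1 normal.
Total normal subgroups: 6.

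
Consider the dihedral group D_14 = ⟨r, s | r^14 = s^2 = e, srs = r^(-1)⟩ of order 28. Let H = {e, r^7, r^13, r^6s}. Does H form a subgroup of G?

No

r^13 ∈ H but its inverse r ∉ H, so H is not a subgroup.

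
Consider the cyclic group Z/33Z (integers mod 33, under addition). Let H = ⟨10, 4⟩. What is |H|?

33

|⟨10⟩| = 33 and |⟨4⟩| = 33, so |H| is a multiple of lcm(33, 33) = 33 and divides |G| = 33.
Closing {10, 4} under the group operation gives all of G, so |H| = 33.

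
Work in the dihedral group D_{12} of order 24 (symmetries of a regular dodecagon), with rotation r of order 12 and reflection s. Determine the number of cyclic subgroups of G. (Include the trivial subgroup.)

Each element a generates a cyclic subgroup ⟨a⟩; distinct elements may generate the same one (a cyclic group of order d has φ(d) generators).
Cyclic subgroups by order — order 1: 1; order 2: 13; order 3: 1; order 4: 1; order 6: 1; order 12: 1.
Total: 18.

18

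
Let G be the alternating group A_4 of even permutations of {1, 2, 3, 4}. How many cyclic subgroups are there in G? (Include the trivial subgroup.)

8

Each element a generates a cyclic subgroup ⟨a⟩; distinct elements may generate the same one (a cyclic group of order d has φ(d) generators).
Cyclic subgroups by order — order 1: 1; order 2: 3; order 3: 4.
Total: 8.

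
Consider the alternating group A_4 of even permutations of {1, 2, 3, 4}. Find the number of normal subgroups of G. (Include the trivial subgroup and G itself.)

3

G has 10 subgroups. Checking conjugation-invariance by order — order 1: 1/1 normal; order 2: 0/3 normal; order 3: 0/4 normal; order 4: 1/1 normal; order 12: 1/1 normal.
Total normal subgroups: 3.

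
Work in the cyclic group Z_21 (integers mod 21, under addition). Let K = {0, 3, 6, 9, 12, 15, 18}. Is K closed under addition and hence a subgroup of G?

|K| = 7 divides |G| = 21, consistent with Lagrange.
K contains the identity, every element's inverse is in K, and K is closed under +: it is a subgroup.
In fact K = ⟨18⟩.

Yes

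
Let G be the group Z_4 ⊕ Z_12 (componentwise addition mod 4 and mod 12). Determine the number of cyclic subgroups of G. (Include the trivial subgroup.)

20

Group the elements of G by the cyclic subgroup they generate; each cyclic subgroup of order d accounts for φ(d) elements.
Cyclic subgroups by order — order 1: 1; order 2: 3; order 3: 1; order 4: 6; order 6: 3; order 12: 6.
Total: 20.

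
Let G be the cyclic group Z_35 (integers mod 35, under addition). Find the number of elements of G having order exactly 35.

24

In a cyclic group of order 35, the number of elements of order d (for d | 35) is φ(d).
φ(35) = 24.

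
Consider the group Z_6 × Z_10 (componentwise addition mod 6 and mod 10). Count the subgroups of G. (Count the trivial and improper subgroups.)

20

|G| = 60, so by Lagrange every subgroup order divides 60. Divisors: 1, 2, 3, 4, 5, 6, 10, 12, 15, 20, 30, 60.
Subgroups by order — order 1: 1; order 2: 3; order 3: 1; order 4: 1; order 5: 1; order 6: 3; order 10: 3; order 12: 1; order 15: 1; order 20: 1; order 30: 3; order 60: 1.
Total: 1 + 3 + 1 + 1 + 1 + 3 + 3 + 1 + 1 + 1 + 3 + 1 = 20.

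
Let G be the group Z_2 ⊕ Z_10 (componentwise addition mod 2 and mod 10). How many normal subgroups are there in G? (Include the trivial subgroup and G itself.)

G is abelian, so every subgroup is normal.
G has 10 subgroups in total, hence 10 normal subgroups.

10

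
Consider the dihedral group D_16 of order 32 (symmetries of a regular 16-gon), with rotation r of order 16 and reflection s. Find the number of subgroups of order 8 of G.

|G| = 32 and 8 | 32, so subgroups of order 8 are possible by Lagrange.
The subgroups of order 8 are: {e, r^2, r^4, r^6, r^8, r^10, r^12, r^14}; {e, r^4, r^8, r^12, r^2s, r^6s, r^10s, r^14s}; {e, r^4, r^8, r^12, r^3s, r^7s, r^11s, r^15s}; {e, r^4, r^8, r^12, s, r^4s, r^8s, r^12s}; … (5 in all).
So G has 5 subgroups of order 8.

5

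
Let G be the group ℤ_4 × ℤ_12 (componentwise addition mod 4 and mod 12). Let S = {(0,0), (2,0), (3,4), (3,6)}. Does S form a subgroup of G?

No

(3,4) ∈ S but its inverse (1,8) ∉ S, so S is not a subgroup.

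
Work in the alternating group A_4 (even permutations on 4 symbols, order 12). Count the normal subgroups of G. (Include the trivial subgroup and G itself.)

3

G has 10 subgroups. Checking conjugation-invariance by order — order 1: 1/1 normal; order 2: 0/3 normal; order 3: 0/4 normal; order 4: 1/1 normal; order 12: 1/1 normal.
Total normal subgroups: 3.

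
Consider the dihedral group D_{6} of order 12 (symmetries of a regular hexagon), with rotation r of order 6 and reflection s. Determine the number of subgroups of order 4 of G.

3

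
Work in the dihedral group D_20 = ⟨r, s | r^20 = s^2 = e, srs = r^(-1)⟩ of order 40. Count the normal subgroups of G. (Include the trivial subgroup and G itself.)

9

G has 48 subgroups. Checking conjugation-invariance by order — order 1: 1/1 normal; order 2: 1/21 normal; order 4: 1/11 normal; order 5: 1/1 normal; order 8: 0/5 normal; order 10: 1/5 normal; order 20: 3/3 normal; order 40: 1/1 normal.
Total normal subgroups: 9.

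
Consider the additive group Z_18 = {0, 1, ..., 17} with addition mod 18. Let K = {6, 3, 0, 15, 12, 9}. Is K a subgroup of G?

Yes

|K| = 6 divides |G| = 18, consistent with Lagrange.
K contains the identity, every element's inverse is in K, and K is closed under +: it is a subgroup.
In fact K = ⟨3⟩.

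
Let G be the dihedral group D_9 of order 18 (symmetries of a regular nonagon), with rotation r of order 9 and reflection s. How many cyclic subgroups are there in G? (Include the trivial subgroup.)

A cyclic subgroup of order d is generated by each of its φ(d) elements of order d, so the cyclic subgroups of order d number (#elements of order d)/φ(d).
Cyclic subgroups by order — order 1: 1; order 2: 9; order 3: 1; order 9: 1.
Total: 12.

12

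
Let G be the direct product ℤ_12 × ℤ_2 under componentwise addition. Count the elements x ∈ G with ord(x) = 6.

An element (a,b) has order lcm(ord(a), ord(b)); count pairs with lcm equal to 6.
Enumerating gives 6 such elements.

6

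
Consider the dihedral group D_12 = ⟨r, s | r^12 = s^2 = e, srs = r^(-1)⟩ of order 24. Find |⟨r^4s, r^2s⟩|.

12

|⟨r^4s⟩| = 2 and |⟨r^2s⟩| = 2, so |H| is a multiple of lcm(2, 2) = 2 and divides |G| = 24.
Closing under the operation: H = {e, r^2, r^4, r^6, r^8, r^10, s, r^2s, r^4s, r^6s, r^8s, r^10s}, so |H| = 12.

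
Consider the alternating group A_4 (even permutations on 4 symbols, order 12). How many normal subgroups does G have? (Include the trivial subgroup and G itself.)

3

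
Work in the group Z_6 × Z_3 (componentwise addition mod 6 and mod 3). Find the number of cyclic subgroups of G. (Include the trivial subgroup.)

10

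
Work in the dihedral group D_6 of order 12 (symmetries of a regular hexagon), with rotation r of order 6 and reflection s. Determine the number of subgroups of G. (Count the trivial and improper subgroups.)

|G| = 12, so by Lagrange every subgroup order divides 12. Divisors: 1, 2, 3, 4, 6, 12.
Subgroups by order — order 1: 1; order 2: 7; order 3: 1; order 4: 3; order 6: 3; order 12: 1.
Total: 1 + 7 + 1 + 3 + 3 + 1 = 16.

16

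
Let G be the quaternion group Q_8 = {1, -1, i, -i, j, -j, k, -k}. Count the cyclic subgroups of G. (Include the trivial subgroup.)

A cyclic subgroup of order d is generated by each of its φ(d) elements of order d, so the cyclic subgroups of order d number (#elements of order d)/φ(d).
Cyclic subgroups by order — order 1: 1; order 2: 1; order 4: 3.
Total: 5.

5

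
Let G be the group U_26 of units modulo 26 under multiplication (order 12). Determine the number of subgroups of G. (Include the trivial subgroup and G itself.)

6

|G| = 12, so by Lagrange every subgroup order divides 12. Divisors: 1, 2, 3, 4, 6, 12.
Subgroups by order — order 1: 1; order 2: 1; order 3: 1; order 4: 1; order 6: 1; order 12: 1.
Total: 1 + 1 + 1 + 1 + 1 + 1 = 6.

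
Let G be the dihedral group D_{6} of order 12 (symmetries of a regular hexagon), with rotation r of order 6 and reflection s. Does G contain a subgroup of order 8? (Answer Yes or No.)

No

8 does not divide |G| = 12, so by Lagrange no subgroup of order 8 exists.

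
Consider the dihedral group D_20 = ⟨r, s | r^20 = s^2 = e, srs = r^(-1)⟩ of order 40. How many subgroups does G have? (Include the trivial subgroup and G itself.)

|G| = 40, so by Lagrange every subgroup order divides 40. Divisors: 1, 2, 4, 5, 8, 10, 20, 40.
Subgroups by order — order 1: 1; order 2: 21; order 4: 11; order 5: 1; order 8: 5; order 10: 5; order 20: 3; order 40: 1.
Total: 1 + 21 + 11 + 1 + 5 + 5 + 3 + 1 = 48.

48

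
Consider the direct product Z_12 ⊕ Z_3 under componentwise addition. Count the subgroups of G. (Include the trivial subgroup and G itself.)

|G| = 36, so by Lagrange every subgroup order divides 36. Divisors: 1, 2, 3, 4, 6, 9, 12, 18, 36.
Subgroups by order — order 1: 1; order 2: 1; order 3: 4; order 4: 1; order 6: 4; order 9: 1; order 12: 4; order 18: 1; order 36: 1.
Total: 1 + 1 + 4 + 1 + 4 + 1 + 4 + 1 + 1 = 18.

18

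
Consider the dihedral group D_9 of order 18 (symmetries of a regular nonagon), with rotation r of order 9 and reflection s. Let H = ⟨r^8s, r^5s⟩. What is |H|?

6

|⟨r^8s⟩| = 2 and |⟨r^5s⟩| = 2, so |H| is a multiple of lcm(2, 2) = 2 and divides |G| = 18.
Closing under the operation: H = {e, r^3, r^6, r^2s, r^5s, r^8s}, so |H| = 6.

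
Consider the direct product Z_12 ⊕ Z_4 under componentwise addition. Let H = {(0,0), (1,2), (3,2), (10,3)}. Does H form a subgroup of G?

No

(3,2) ∈ H but its inverse (9,2) ∉ H, so H is not a subgroup.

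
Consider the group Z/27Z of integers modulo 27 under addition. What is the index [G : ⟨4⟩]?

|⟨4⟩| = 27 and |G| = 27.
By Lagrange, [G : H] = |G|/|H| = 27/27 = 1.

1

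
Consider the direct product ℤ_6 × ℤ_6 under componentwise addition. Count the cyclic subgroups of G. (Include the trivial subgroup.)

Each element a generates a cyclic subgroup ⟨a⟩; distinct elements may generate the same one (a cyclic group of order d has φ(d) generators).
Cyclic subgroups by order — order 1: 1; order 2: 3; order 3: 4; order 6: 12.
Total: 20.

20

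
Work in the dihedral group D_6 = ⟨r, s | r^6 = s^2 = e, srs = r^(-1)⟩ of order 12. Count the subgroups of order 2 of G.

7

|G| = 12 and 2 | 12, so subgroups of order 2 are possible by Lagrange.
The subgroups of order 2 are: {e, r^2s}; {e, r^3}; {e, r^3s}; {e, r^4s}; … (7 in all).
So G has 7 subgroups of order 2.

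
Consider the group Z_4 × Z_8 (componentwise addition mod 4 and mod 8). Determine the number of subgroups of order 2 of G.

3

|G| = 32 and 2 | 32, so subgroups of order 2 are possible by Lagrange.
The subgroups of order 2 are: {(0,0), (0,4)}; {(0,0), (2,0)}; {(0,0), (2,4)}.
So G has 3 subgroups of order 2.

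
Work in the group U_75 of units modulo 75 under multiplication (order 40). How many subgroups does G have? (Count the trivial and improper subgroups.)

|G| = 40, so by Lagrange every subgroup order divides 40. Divisors: 1, 2, 4, 5, 8, 10, 20, 40.
Subgroups by order — order 1: 1; order 2: 3; order 4: 3; order 5: 1; order 8: 1; order 10: 3; order 20: 3; order 40: 1.
Total: 1 + 3 + 3 + 1 + 1 + 3 + 3 + 1 = 16.

16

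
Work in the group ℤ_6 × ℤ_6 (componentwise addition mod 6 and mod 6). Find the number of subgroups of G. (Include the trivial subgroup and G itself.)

|G| = 36, so by Lagrange every subgroup order divides 36. Divisors: 1, 2, 3, 4, 6, 9, 12, 18, 36.
Subgroups by order — order 1: 1; order 2: 3; order 3: 4; order 4: 1; order 6: 12; order 9: 1; order 12: 4; order 18: 3; order 36: 1.
Total: 1 + 3 + 4 + 1 + 12 + 1 + 4 + 3 + 1 = 30.

30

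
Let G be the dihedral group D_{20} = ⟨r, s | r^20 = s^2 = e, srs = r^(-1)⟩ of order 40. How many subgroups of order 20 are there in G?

3

|G| = 40 and 20 | 40, so subgroups of order 20 are possible by Lagrange.
The subgroups of order 20 are: {e, r, r^2, r^3, r^4, r^5, r^6, r^7, r^8, r^9, r^10, r^11, r^12, r^13, r^14, r^15, r^16, r^17, r^18, r^19}; {e, r^2, r^4, r^6, r^8, r^10, r^12, r^14, r^16, r^18, s, r^2s, r^4s, r^6s, r^8s, r^10s, r^12s, r^14s, r^16s, r^18s}; {e, r^2, r^4, r^6, r^8, r^10, r^12, r^14, r^16, r^18, rs, r^3s, r^5s, r^7s, r^9s, r^11s, r^13s, r^15s, r^17s, r^19s}.
So G has 3 subgroups of order 20.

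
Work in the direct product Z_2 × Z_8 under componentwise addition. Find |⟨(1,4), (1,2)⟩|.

|⟨(1,4)⟩| = 2 and |⟨(1,2)⟩| = 4, so |H| is a multiple of lcm(2, 4) = 4 and divides |G| = 16.
Closing under the operation: H = {(0,0), (0,2), (0,4), (0,6), (1,0), (1,2), (1,4), (1,6)}, so |H| = 8.

8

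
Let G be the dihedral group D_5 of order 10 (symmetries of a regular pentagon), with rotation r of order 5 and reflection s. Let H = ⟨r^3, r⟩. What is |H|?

|⟨r^3⟩| = 5 and |⟨r⟩| = 5, so |H| is a multiple of lcm(5, 5) = 5 and divides |G| = 10.
Closing under the operation: H = {e, r, r^2, r^3, r^4}, so |H| = 5.

5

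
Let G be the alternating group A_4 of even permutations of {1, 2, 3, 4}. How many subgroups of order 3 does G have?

4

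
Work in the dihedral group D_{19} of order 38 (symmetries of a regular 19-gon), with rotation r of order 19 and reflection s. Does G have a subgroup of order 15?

No

15 does not divide |G| = 38, so by Lagrange no subgroup of order 15 exists.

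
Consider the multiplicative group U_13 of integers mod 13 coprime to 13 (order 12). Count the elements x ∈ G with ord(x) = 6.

The elements of order 6 are: 4, 10.
That's 2.

2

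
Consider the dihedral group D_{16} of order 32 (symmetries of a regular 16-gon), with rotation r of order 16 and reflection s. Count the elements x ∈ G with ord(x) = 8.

4

The elements of order 8 are: r^2, r^6, r^10, r^14.
That's 4.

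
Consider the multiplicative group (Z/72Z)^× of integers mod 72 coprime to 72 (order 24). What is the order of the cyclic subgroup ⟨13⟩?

Compute successive powers of 13 mod 72: 13, 25, 37, 49, 61, 1; 13^6 ≡ 1 (mod 72).
So |⟨13⟩| = 6.

6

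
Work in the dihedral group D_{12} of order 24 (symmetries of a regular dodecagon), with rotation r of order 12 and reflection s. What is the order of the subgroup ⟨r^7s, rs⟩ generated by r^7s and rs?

4

|⟨r^7s⟩| = 2 and |⟨rs⟩| = 2, so |H| is a multiple of lcm(2, 2) = 2 and divides |G| = 24.
Closing under the operation: H = {e, r^6, rs, r^7s}, so |H| = 4.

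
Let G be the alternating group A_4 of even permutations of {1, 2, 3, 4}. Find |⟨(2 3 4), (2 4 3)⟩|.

|⟨(2 3 4)⟩| = 3 and |⟨(2 4 3)⟩| = 3, so |H| is a multiple of lcm(3, 3) = 3 and divides |G| = 12.
Closing under the operation: H = {e, (2 3 4), (2 4 3)}, so |H| = 3.

3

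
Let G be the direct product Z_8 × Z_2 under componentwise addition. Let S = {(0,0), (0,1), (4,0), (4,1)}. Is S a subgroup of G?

Yes

|S| = 4 divides |G| = 16, consistent with Lagrange.
S contains the identity, every element's inverse is in S, and S is closed under +: it is a subgroup.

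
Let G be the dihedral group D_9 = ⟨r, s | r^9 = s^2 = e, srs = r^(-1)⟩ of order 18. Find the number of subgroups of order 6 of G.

3

|G| = 18 and 6 | 18, so subgroups of order 6 are possible by Lagrange.
The subgroups of order 6 are: {e, r^3, r^6, r^2s, r^5s, r^8s}; {e, r^3, r^6, s, r^3s, r^6s}; {e, r^3, r^6, rs, r^4s, r^7s}.
So G has 3 subgroups of order 6.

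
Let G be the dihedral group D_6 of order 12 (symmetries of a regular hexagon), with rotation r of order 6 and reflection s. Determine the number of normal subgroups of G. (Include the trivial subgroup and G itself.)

G has 16 subgroups. Checking conjugation-invariance by order — order 1: 1/1 normal; order 2: 1/7 normal; order 3: 1/1 normal; order 4: 0/3 normal; order 6: 3/3 normal; order 12: 1/1 normal.
Total normal subgroups: 7.

7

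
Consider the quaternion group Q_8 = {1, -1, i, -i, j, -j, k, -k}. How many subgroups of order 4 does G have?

|G| = 8 and 4 | 8, so subgroups of order 4 are possible by Lagrange.
The subgroups of order 4 are: {1, -1, i, -i}; {1, -1, j, -j}; {1, -1, k, -k}.
So G has 3 subgroups of order 4.

3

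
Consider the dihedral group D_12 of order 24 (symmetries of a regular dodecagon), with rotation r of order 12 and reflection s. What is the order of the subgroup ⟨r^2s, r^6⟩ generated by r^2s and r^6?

|⟨r^2s⟩| = 2 and |⟨r^6⟩| = 2, so |H| is a multiple of lcm(2, 2) = 2 and divides |G| = 24.
Closing under the operation: H = {e, r^6, r^2s, r^8s}, so |H| = 4.

4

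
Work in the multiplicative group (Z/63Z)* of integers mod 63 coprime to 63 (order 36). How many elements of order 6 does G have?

Enumerating element orders in G gives 24 elements of order 6.

24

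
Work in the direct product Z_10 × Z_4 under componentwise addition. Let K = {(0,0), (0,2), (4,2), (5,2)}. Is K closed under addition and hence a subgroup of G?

No

(4,2) ∈ K but its inverse (6,2) ∉ K, so K is not a subgroup.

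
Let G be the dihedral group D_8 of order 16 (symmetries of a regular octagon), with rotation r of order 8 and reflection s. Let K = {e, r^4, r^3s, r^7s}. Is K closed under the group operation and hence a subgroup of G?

|K| = 4 divides |G| = 16, consistent with Lagrange.
K contains the identity, every element's inverse is in K, and K is closed under ·: it is a subgroup.

Yes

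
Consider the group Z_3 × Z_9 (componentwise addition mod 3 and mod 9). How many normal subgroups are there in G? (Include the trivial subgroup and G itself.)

G is abelian, so every subgroup is normal.
G has 10 subgroups in total, hence 10 normal subgroups.

10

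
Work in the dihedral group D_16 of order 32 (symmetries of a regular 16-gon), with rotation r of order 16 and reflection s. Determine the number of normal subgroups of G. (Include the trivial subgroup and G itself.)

8

G has 36 subgroups. Checking conjugation-invariance by order — order 1: 1/1 normal; order 2: 1/17 normal; order 4: 1/9 normal; order 8: 1/5 normal; order 16: 3/3 normal; order 32: 1/1 normal.
Total normal subgroups: 8.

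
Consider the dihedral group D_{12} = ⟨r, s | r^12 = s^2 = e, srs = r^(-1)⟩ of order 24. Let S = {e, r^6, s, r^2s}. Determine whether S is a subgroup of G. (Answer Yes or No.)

Closure fails: s · r^2s = r^10 ∉ S. So S is not a subgroup.

No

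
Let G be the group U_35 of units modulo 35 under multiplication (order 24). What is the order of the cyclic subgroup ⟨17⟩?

Compute successive powers of 17 mod 35: 17, 9, 13, 11, 12, 29, 3, 16, …; 17^12 ≡ 1 (mod 35).
So |⟨17⟩| = 12.

12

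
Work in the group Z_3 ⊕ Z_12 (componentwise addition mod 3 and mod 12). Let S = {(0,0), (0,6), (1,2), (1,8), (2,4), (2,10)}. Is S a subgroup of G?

Yes

|S| = 6 divides |G| = 36, consistent with Lagrange.
S contains the identity, every element's inverse is in S, and S is closed under +: it is a subgroup.
In fact S = ⟨(1,2)⟩.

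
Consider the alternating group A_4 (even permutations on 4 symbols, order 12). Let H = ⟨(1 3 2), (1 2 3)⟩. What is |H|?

3

|⟨(1 3 2)⟩| = 3 and |⟨(1 2 3)⟩| = 3, so |H| is a multiple of lcm(3, 3) = 3 and divides |G| = 12.
Closing under the operation: H = {e, (1 2 3), (1 3 2)}, so |H| = 3.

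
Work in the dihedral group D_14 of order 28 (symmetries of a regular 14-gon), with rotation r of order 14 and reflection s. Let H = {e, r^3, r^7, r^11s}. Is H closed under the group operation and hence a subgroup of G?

r^3 ∈ H but its inverse r^11 ∉ H, so H is not a subgroup.

No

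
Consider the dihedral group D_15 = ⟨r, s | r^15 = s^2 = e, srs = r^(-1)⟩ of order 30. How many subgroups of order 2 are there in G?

|G| = 30 and 2 | 30, so subgroups of order 2 are possible by Lagrange.
The subgroups of order 2 are: {e, r^10s}; {e, r^11s}; {e, r^12s}; {e, r^13s}; … (15 in all).
So G has 15 subgroups of order 2.

15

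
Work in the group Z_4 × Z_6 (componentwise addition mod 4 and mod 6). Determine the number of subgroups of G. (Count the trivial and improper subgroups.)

|G| = 24, so by Lagrange every subgroup order divides 24. Divisors: 1, 2, 3, 4, 6, 8, 12, 24.
Subgroups by order — order 1: 1; order 2: 3; order 3: 1; order 4: 3; order 6: 3; order 8: 1; order 12: 3; order 24: 1.
Total: 1 + 3 + 1 + 3 + 3 + 1 + 3 + 1 = 16.

16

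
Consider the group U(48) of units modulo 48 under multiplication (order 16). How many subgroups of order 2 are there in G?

|G| = 16 and 2 | 16, so subgroups of order 2 are possible by Lagrange.
The subgroups of order 2 are: {1, 17}; {1, 23}; {1, 25}; {1, 31}; … (7 in all).
So G has 7 subgroups of order 2.

7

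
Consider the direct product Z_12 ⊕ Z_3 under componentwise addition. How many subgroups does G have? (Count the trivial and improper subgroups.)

18

|G| = 36, so by Lagrange every subgroup order divides 36. Divisors: 1, 2, 3, 4, 6, 9, 12, 18, 36.
Subgroups by order — order 1: 1; order 2: 1; order 3: 4; order 4: 1; order 6: 4; order 9: 1; order 12: 4; order 18: 1; order 36: 1.
Total: 1 + 1 + 4 + 1 + 4 + 1 + 4 + 1 + 1 = 18.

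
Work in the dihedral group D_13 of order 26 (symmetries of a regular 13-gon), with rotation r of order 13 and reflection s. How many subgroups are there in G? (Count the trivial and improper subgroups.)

16

|G| = 26, so by Lagrange every subgroup order divides 26. Divisors: 1, 2, 13, 26.
Subgroups by order — order 1: 1; order 2: 13; order 13: 1; order 26: 1.
Total: 1 + 13 + 1 + 1 = 16.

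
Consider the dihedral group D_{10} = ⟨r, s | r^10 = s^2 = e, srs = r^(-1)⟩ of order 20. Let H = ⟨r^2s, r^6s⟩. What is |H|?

10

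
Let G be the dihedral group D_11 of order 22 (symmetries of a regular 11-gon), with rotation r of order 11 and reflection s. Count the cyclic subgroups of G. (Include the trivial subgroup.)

Each element a generates a cyclic subgroup ⟨a⟩; distinct elements may generate the same one (a cyclic group of order d has φ(d) generators).
Cyclic subgroups by order — order 1: 1; order 2: 11; order 11: 1.
Total: 13.

13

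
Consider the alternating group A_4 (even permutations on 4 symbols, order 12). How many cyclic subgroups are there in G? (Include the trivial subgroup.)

8

Each element a generates a cyclic subgroup ⟨a⟩; distinct elements may generate the same one (a cyclic group of order d has φ(d) generators).
Cyclic subgroups by order — order 1: 1; order 2: 3; order 3: 4.
Total: 8.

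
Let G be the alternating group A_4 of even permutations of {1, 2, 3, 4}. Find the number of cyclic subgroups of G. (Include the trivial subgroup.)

8

Group the elements of G by the cyclic subgroup they generate; each cyclic subgroup of order d accounts for φ(d) elements.
Cyclic subgroups by order — order 1: 1; order 2: 3; order 3: 4.
Total: 8.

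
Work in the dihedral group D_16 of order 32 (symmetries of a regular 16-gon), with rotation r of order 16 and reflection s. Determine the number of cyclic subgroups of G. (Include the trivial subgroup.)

21

Group the elements of G by the cyclic subgroup they generate; each cyclic subgroup of order d accounts for φ(d) elements.
Cyclic subgroups by order — order 1: 1; order 2: 17; order 4: 1; order 8: 1; order 16: 1.
Total: 21.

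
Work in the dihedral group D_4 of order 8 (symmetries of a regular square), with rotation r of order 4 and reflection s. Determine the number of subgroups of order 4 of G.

3

|G| = 8 and 4 | 8, so subgroups of order 4 are possible by Lagrange.
The subgroups of order 4 are: {e, r, r^2, r^3}; {e, r^2, s, r^2s}; {e, r^2, rs, r^3s}.
So G has 3 subgroups of order 4.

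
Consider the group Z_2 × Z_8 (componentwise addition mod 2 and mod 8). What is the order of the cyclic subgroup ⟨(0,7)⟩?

8

The order of (0,7) in Z_2 × Z_8 is lcm(ord(0) in Z_2, ord(7) in Z_8).
ord(0) = 1 and ord(7) = 8, so |⟨(0,7)⟩| = lcm(1, 8) = 8.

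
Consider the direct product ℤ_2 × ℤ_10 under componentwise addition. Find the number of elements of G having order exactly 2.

3

An element (a,b) has order lcm(ord(a), ord(b)); count pairs with lcm equal to 2.
Enumerating gives 3 such elements.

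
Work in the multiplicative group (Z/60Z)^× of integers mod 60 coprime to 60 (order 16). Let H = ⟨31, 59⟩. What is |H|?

4

|⟨31⟩| = 2 and |⟨59⟩| = 2, so |H| is a multiple of lcm(2, 2) = 2 and divides |G| = 16.
Closing under the operation: H = {1, 29, 31, 59}, so |H| = 4.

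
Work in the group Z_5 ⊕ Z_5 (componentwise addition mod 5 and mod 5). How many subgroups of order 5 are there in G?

6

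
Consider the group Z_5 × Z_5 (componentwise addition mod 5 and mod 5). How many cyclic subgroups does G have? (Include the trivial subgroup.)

7

Each element a generates a cyclic subgroup ⟨a⟩; distinct elements may generate the same one (a cyclic group of order d has φ(d) generators).
Cyclic subgroups by order — order 1: 1; order 5: 6.
Total: 7.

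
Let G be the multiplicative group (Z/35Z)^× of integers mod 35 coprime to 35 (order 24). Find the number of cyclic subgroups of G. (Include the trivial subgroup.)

12

Each element a generates a cyclic subgroup ⟨a⟩; distinct elements may generate the same one (a cyclic group of order d has φ(d) generators).
Cyclic subgroups by order — order 1: 1; order 2: 3; order 3: 1; order 4: 2; order 6: 3; order 12: 2.
Total: 12.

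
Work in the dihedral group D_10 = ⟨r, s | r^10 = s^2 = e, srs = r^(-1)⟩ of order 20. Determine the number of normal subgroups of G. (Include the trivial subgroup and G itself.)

G has 22 subgroups. Checking conjugation-invariance by order — order 1: 1/1 normal; order 2: 1/11 normal; order 4: 0/5 normal; order 5: 1/1 normal; order 10: 3/3 normal; order 20: 1/1 normal.
Total normal subgroups: 7.

7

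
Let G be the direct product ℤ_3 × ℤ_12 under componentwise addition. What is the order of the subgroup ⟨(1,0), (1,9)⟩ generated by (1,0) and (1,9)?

12

|⟨(1,0)⟩| = 3 and |⟨(1,9)⟩| = 12, so |H| is a multiple of lcm(3, 12) = 12 and divides |G| = 36.
Closing under the operation: H = {(0,0), (0,3), (0,6), (0,9), (1,0), (1,3), (1,6), (1,9), (2,0), (2,3), (2,6), (2,9)}, so |H| = 12.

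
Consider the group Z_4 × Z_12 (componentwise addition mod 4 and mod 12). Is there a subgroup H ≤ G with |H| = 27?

No

27 does not divide |G| = 48, so by Lagrange no subgroup of order 27 exists.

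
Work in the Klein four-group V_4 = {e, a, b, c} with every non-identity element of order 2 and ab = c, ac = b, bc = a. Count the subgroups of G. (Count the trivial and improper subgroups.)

5

|G| = 4, so by Lagrange every subgroup order divides 4. Divisors: 1, 2, 4.
Subgroups by order — order 1: 1; order 2: 3; order 4: 1.
Total: 1 + 3 + 1 = 5.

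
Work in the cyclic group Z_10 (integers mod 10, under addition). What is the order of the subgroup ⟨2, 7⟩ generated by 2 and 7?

|⟨2⟩| = 5 and |⟨7⟩| = 10, so |H| is a multiple of lcm(5, 10) = 10 and divides |G| = 10.
Closing {2, 7} under the group operation gives all of G, so |H| = 10.

10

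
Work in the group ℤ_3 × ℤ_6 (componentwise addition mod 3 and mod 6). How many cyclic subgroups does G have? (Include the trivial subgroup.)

10

Each element a generates a cyclic subgroup ⟨a⟩; distinct elements may generate the same one (a cyclic group of order d has φ(d) generators).
Cyclic subgroups by order — order 1: 1; order 2: 1; order 3: 4; order 6: 4.
Total: 10.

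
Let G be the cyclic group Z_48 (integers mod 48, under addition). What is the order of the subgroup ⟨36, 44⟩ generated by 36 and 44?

|⟨36⟩| = 4 and |⟨44⟩| = 12, so |H| is a multiple of lcm(4, 12) = 12 and divides |G| = 48.
Closing under the operation: H = {0, 4, 8, 12, 16, 20, 24, 28, 32, 36, 40, 44}, so |H| = 12.

12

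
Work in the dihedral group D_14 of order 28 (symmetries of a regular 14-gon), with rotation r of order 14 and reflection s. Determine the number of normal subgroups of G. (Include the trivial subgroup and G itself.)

7

G has 28 subgroups. Checking conjugation-invariance by order — order 1: 1/1 normal; order 2: 1/15 normal; order 4: 0/7 normal; order 7: 1/1 normal; order 14: 3/3 normal; order 28: 1/1 normal.
Total normal subgroups: 7.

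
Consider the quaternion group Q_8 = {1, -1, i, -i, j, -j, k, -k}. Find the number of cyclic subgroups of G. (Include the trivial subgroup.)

Group the elements of G by the cyclic subgroup they generate; each cyclic subgroup of order d accounts for φ(d) elements.
Cyclic subgroups by order — order 1: 1; order 2: 1; order 4: 3.
Total: 5.

5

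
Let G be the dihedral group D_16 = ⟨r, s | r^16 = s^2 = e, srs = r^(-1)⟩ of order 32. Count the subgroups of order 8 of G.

|G| = 32 and 8 | 32, so subgroups of order 8 are possible by Lagrange.
The subgroups of order 8 are: {e, r^2, r^4, r^6, r^8, r^10, r^12, r^14}; {e, r^4, r^8, r^12, r^2s, r^6s, r^10s, r^14s}; {e, r^4, r^8, r^12, r^3s, r^7s, r^11s, r^15s}; {e, r^4, r^8, r^12, s, r^4s, r^8s, r^12s}; … (5 in all).
So G has 5 subgroups of order 8.

5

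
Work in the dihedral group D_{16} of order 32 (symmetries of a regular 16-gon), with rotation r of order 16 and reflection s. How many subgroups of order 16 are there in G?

3

|G| = 32 and 16 | 32, so subgroups of order 16 are possible by Lagrange.
The subgroups of order 16 are: {e, r, r^2, r^3, r^4, r^5, r^6, r^7, r^8, r^9, r^10, r^11, r^12, r^13, r^14, r^15}; {e, r^2, r^4, r^6, r^8, r^10, r^12, r^14, s, r^2s, r^4s, r^6s, r^8s, r^10s, r^12s, r^14s}; {e, r^2, r^4, r^6, r^8, r^10, r^12, r^14, rs, r^3s, r^5s, r^7s, r^9s, r^11s, r^13s, r^15s}.
So G has 3 subgroups of order 16.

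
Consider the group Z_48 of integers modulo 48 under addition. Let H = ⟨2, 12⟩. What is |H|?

|⟨2⟩| = 24 and |⟨12⟩| = 4, so |H| is a multiple of lcm(24, 4) = 24 and divides |G| = 48.
Closing under the operation: H = {0, 2, 4, 6, 8, 10, 12, 14, 16, 18, 20, 22, 24, 26, 28, 30, 32, 34, 36, 38, 40, 42, 44, 46}, so |H| = 24.

24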